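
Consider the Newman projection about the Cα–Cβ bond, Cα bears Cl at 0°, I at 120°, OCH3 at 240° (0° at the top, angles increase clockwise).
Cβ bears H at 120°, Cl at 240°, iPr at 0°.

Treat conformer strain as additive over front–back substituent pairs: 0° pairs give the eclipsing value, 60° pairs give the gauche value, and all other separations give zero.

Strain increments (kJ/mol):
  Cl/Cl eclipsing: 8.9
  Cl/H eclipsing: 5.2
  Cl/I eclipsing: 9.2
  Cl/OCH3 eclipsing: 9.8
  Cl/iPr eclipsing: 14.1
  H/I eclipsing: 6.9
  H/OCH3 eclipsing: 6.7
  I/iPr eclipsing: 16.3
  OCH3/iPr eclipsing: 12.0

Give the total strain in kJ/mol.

This conformer is eclipsed. Cl at 0° is eclipsed with iPr at 0° (14.1); I at 120° is eclipsed with H at 120° (6.9); OCH3 at 240° is eclipsed with Cl at 240° (9.8). Total 30.8 kJ/mol.

30.8 kJ/mol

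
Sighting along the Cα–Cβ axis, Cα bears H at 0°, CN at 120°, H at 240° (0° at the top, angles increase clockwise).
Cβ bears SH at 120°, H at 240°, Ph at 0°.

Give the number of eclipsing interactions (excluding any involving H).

Non-H eclipsing pairs: CN(120°)/SH(120°) — 1 interaction.

1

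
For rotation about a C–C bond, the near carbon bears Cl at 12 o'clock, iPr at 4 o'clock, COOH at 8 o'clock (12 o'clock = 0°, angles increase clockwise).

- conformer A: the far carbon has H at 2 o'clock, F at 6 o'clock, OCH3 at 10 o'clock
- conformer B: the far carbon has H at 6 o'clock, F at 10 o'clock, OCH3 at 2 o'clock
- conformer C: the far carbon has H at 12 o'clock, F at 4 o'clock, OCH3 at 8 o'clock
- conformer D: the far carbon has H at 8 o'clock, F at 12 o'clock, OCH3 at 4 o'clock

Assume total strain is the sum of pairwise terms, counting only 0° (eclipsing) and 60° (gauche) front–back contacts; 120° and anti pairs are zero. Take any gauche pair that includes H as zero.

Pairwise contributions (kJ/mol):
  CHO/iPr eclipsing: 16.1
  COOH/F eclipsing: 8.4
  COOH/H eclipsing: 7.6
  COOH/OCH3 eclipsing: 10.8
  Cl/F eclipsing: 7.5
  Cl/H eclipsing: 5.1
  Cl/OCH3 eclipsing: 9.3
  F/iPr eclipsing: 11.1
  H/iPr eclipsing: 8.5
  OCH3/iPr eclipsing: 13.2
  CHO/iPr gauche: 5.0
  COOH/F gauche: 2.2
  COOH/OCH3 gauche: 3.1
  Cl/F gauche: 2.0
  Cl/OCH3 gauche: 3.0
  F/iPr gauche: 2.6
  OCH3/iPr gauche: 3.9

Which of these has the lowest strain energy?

A

A (staggered): Cl–OCH3 gauche, iPr–F gauche, COOH–F gauche, COOH–OCH3 gauche; 3.0 + 2.6 + 2.2 + 3.1 = 10.9 kJ/mol.
B (staggered): Cl–F gauche, Cl–OCH3 gauche, iPr–OCH3 gauche, COOH–F gauche; 2.0 + 3.0 + 3.9 + 2.2 = 11.1 kJ/mol.
C (eclipsed): Cl–H eclipsed, iPr–F eclipsed, COOH–OCH3 eclipsed; 5.1 + 11.1 + 10.8 = 27.0 kJ/mol.
D (eclipsed): Cl–F eclipsed, iPr–OCH3 eclipsed, COOH–H eclipsed; 7.5 + 13.2 + 7.6 = 28.3 kJ/mol.
A has the lowest total (10.9 kJ/mol).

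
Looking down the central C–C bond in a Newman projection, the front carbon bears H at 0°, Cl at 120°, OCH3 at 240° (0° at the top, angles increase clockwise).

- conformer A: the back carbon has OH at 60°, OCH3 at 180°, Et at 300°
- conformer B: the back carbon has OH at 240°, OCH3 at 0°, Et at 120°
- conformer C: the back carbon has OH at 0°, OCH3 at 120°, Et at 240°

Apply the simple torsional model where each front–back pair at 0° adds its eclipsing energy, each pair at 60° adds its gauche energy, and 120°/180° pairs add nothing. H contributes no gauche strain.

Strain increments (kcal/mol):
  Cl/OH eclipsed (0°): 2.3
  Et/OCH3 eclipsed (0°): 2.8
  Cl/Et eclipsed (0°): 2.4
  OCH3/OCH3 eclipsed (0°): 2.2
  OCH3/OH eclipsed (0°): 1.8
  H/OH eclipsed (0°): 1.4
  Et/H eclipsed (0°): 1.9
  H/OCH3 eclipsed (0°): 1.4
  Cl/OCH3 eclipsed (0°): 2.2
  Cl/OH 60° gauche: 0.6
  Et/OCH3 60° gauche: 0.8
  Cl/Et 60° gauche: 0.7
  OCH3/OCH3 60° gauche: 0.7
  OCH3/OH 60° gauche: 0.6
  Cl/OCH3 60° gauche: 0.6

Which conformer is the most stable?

A (staggered): Cl(120°)/OH(60°) gauche 0.6; Cl(120°)/OCH3(180°) gauche 0.6; OCH3(240°)/OCH3(180°) gauche 0.7; OCH3(240°)/Et(300°) gauche 0.8 → 2.7 kcal/mol.
B (eclipsed): H(0°)/OCH3(0°) eclipsed 1.4; Cl(120°)/Et(120°) eclipsed 2.4; OCH3(240°)/OH(240°) eclipsed 1.8 → 5.6 kcal/mol.
C (eclipsed): H(0°)/OH(0°) eclipsed 1.4; Cl(120°)/OCH3(120°) eclipsed 2.2; OCH3(240°)/Et(240°) eclipsed 2.8 → 6.4 kcal/mol.
A has the lowest total (2.7 kcal/mol).

A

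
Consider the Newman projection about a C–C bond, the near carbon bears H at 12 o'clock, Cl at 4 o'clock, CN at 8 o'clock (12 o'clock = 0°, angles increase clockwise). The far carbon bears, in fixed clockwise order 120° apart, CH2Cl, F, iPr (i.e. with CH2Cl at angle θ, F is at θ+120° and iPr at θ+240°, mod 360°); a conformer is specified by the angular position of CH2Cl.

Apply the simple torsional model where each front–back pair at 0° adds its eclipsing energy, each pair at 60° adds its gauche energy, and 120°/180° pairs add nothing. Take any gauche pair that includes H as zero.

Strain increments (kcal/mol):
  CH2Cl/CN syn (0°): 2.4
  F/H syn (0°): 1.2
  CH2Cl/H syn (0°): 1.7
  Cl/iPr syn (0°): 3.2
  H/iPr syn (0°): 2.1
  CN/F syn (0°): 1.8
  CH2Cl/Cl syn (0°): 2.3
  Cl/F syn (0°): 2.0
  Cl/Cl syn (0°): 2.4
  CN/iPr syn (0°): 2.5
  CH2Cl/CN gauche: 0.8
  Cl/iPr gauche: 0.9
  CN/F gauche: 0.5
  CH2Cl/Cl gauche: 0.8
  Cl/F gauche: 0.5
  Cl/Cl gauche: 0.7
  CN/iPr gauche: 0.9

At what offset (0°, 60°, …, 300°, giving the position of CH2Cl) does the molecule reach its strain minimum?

60°

CH2Cl at 0° (eclipsed): H–CH2Cl eclipsed, Cl–F eclipsed, CN–iPr eclipsed; 1.7 + 2.0 + 2.5 = 6.2 kcal/mol.
CH2Cl at 60° (staggered): Cl–CH2Cl gauche, Cl–F gauche, CN–F gauche, CN–iPr gauche; 0.8 + 0.5 + 0.5 + 0.9 = 2.7 kcal/mol.
CH2Cl at 120° (eclipsed): H–iPr eclipsed, Cl–CH2Cl eclipsed, CN–F eclipsed; 2.1 + 2.3 + 1.8 = 6.2 kcal/mol.
CH2Cl at 180° (staggered): Cl–CH2Cl gauche, Cl–iPr gauche, CN–CH2Cl gauche, CN–F gauche; 0.8 + 0.9 + 0.8 + 0.5 = 3.0 kcal/mol.
CH2Cl at 240° (eclipsed): H–F eclipsed, Cl–iPr eclipsed, CN–CH2Cl eclipsed; 1.2 + 3.2 + 2.4 = 6.8 kcal/mol.
CH2Cl at 300° (staggered): Cl–F gauche, Cl–iPr gauche, CN–CH2Cl gauche, CN–iPr gauche; 0.5 + 0.9 + 0.8 + 0.9 = 3.1 kcal/mol.
The minimum (2.7 kcal/mol) occurs with CH2Cl at 60°.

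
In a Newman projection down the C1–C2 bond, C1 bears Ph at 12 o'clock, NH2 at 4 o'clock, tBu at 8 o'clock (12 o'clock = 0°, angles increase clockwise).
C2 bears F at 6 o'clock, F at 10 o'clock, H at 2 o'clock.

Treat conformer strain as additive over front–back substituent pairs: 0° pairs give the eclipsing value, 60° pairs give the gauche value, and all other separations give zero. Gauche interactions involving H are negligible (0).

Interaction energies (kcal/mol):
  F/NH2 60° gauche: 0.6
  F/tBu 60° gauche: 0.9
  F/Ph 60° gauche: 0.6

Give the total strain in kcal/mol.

3.0 kcal/mol

This conformer (staggered): Ph(0°)/F(300°) gauche 0.6; NH2(120°)/F(180°) gauche 0.6; tBu(240°)/F(180°) gauche 0.9; tBu(240°)/F(300°) gauche 0.9 → 3.0 kcal/mol.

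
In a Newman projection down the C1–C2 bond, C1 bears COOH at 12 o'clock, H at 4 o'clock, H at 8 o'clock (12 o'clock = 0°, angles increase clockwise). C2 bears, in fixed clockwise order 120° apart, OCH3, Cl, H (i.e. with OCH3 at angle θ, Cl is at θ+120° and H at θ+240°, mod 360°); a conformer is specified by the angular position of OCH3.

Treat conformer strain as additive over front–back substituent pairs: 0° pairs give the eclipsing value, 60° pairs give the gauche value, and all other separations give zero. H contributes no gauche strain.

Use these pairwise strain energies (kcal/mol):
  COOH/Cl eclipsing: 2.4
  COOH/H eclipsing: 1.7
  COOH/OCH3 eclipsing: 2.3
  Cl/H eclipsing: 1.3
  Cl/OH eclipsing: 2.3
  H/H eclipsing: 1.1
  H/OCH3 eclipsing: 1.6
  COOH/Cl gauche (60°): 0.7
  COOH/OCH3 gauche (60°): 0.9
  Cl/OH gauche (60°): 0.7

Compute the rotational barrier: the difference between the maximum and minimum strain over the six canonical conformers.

4.4 kcal/mol

OCH3 at 0° (eclipsed): COOH(0°)/OCH3(0°) eclipsed 2.3; H(120°)/Cl(120°) eclipsed 1.3; H(240°)/H(240°) eclipsed 1.1 → 4.7 kcal/mol.
OCH3 at 60° (staggered): COOH(0°)/OCH3(60°) gauche 0.9 → 0.9 kcal/mol.
OCH3 at 120° (eclipsed): COOH(0°)/H(0°) eclipsed 1.7; H(120°)/OCH3(120°) eclipsed 1.6; H(240°)/Cl(240°) eclipsed 1.3 → 4.6 kcal/mol.
OCH3 at 180° (staggered): COOH(0°)/Cl(300°) gauche 0.7 → 0.7 kcal/mol.
OCH3 at 240° (eclipsed): COOH(0°)/Cl(0°) eclipsed 2.4; H(120°)/H(120°) eclipsed 1.1; H(240°)/OCH3(240°) eclipsed 1.6 → 5.1 kcal/mol.
OCH3 at 300° (staggered): COOH(0°)/OCH3(300°) gauche 0.9; COOH(0°)/Cl(60°) gauche 0.7 → 1.6 kcal/mol.
Max at 240° (5.1 kcal/mol), min at 180° (0.7 kcal/mol); barrier = 4.4 kcal/mol.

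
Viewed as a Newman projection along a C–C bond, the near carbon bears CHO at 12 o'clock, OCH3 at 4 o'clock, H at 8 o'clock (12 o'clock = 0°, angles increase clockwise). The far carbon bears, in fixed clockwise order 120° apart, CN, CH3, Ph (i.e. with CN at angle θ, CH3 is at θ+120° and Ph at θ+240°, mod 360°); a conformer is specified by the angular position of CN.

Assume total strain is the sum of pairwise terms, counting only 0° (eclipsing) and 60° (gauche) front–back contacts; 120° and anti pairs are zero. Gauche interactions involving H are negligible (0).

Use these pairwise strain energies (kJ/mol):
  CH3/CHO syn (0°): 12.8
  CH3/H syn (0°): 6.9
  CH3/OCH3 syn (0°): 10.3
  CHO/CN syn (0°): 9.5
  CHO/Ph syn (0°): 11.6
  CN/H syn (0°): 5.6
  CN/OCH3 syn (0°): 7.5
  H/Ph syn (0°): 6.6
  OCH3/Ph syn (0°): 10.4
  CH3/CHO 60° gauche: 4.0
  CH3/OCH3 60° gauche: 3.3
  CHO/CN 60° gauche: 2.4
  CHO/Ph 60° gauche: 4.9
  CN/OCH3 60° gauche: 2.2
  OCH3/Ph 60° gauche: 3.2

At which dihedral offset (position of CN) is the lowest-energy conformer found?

60°

CN at 0° is eclipsed. CHO at 0° is eclipsed with CN at 0° (9.5); OCH3 at 120° is eclipsed with CH3 at 120° (10.3); H at 240° is eclipsed with Ph at 240° (6.6). Total 26.4 kJ/mol.
CN at 60° is staggered. CHO at 0° is gauche with CN at 60° (2.4); CHO at 0° is gauche with Ph at 300° (4.9); OCH3 at 120° is gauche with CN at 60° (2.2); OCH3 at 120° is gauche with CH3 at 180° (3.3). Total 12.8 kJ/mol.
CN at 120° is eclipsed. CHO at 0° is eclipsed with Ph at 0° (11.6); OCH3 at 120° is eclipsed with CN at 120° (7.5); H at 240° is eclipsed with CH3 at 240° (6.9). Total 26.0 kJ/mol.
CN at 180° is staggered. CHO at 0° is gauche with CH3 at 300° (4.0); CHO at 0° is gauche with Ph at 60° (4.9); OCH3 at 120° is gauche with CN at 180° (2.2); OCH3 at 120° is gauche with Ph at 60° (3.2). Total 14.3 kJ/mol.
CN at 240° is eclipsed. CHO at 0° is eclipsed with CH3 at 0° (12.8); OCH3 at 120° is eclipsed with Ph at 120° (10.4); H at 240° is eclipsed with CN at 240° (5.6). Total 28.8 kJ/mol.
CN at 300° is staggered. CHO at 0° is gauche with CN at 300° (2.4); CHO at 0° is gauche with CH3 at 60° (4.0); OCH3 at 120° is gauche with CH3 at 60° (3.3); OCH3 at 120° is gauche with Ph at 180° (3.2). Total 12.9 kJ/mol.
The minimum (12.8 kJ/mol) occurs with CN at 60°.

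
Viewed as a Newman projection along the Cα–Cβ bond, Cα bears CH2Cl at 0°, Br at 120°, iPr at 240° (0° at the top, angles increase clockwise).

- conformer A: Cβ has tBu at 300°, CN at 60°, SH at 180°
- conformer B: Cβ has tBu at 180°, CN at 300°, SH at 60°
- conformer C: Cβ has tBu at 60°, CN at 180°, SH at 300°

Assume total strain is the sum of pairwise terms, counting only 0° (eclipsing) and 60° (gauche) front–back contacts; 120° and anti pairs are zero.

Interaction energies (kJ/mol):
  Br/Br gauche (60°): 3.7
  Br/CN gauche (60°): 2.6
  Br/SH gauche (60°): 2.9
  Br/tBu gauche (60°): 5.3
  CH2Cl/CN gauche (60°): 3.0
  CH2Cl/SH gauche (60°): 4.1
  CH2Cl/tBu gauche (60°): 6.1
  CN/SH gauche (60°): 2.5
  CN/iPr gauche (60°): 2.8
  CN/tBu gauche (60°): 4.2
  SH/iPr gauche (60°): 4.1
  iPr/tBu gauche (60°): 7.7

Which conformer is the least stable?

A (staggered): CH2Cl–tBu gauche, CH2Cl–CN gauche, Br–CN gauche, Br–SH gauche, iPr–tBu gauche, iPr–SH gauche; 6.1 + 3.0 + 2.6 + 2.9 + 7.7 + 4.1 = 26.4 kJ/mol.
B (staggered): CH2Cl–CN gauche, CH2Cl–SH gauche, Br–tBu gauche, Br–SH gauche, iPr–tBu gauche, iPr–CN gauche; 3.0 + 4.1 + 5.3 + 2.9 + 7.7 + 2.8 = 25.8 kJ/mol.
C (staggered): CH2Cl–tBu gauche, CH2Cl–SH gauche, Br–tBu gauche, Br–CN gauche, iPr–CN gauche, iPr–SH gauche; 6.1 + 4.1 + 5.3 + 2.6 + 2.8 + 4.1 = 25.0 kJ/mol.
A has the highest total (26.4 kJ/mol).

A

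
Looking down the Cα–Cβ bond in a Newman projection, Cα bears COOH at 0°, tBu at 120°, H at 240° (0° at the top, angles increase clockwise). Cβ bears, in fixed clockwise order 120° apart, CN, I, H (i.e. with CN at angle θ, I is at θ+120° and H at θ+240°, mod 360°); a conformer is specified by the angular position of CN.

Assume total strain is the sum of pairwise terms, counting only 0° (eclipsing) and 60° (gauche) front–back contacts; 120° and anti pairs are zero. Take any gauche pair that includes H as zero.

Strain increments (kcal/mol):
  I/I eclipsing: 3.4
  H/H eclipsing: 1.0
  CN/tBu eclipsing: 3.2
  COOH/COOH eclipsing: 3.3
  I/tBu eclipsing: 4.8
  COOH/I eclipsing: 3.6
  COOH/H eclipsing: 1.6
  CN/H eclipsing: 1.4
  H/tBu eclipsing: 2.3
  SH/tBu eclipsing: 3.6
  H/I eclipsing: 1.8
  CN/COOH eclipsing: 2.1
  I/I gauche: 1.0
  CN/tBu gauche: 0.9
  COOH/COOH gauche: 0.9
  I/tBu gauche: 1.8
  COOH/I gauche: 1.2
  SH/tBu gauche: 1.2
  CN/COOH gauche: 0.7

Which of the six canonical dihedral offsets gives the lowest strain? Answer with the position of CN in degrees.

CN at 0° (eclipsed): COOH(0°)/CN(0°) eclipsed 2.1; tBu(120°)/I(120°) eclipsed 4.8; H(240°)/H(240°) eclipsed 1.0 → 7.9 kcal/mol.
CN at 60° (staggered): COOH(0°)/CN(60°) gauche 0.7; tBu(120°)/CN(60°) gauche 0.9; tBu(120°)/I(180°) gauche 1.8 → 3.4 kcal/mol.
CN at 120° (eclipsed): COOH(0°)/H(0°) eclipsed 1.6; tBu(120°)/CN(120°) eclipsed 3.2; H(240°)/I(240°) eclipsed 1.8 → 6.6 kcal/mol.
CN at 180° (staggered): COOH(0°)/I(300°) gauche 1.2; tBu(120°)/CN(180°) gauche 0.9 → 2.1 kcal/mol.
CN at 240° (eclipsed): COOH(0°)/I(0°) eclipsed 3.6; tBu(120°)/H(120°) eclipsed 2.3; H(240°)/CN(240°) eclipsed 1.4 → 7.3 kcal/mol.
CN at 300° (staggered): COOH(0°)/CN(300°) gauche 0.7; COOH(0°)/I(60°) gauche 1.2; tBu(120°)/I(60°) gauche 1.8 → 3.7 kcal/mol.
The minimum (2.1 kcal/mol) occurs with CN at 180°.

180°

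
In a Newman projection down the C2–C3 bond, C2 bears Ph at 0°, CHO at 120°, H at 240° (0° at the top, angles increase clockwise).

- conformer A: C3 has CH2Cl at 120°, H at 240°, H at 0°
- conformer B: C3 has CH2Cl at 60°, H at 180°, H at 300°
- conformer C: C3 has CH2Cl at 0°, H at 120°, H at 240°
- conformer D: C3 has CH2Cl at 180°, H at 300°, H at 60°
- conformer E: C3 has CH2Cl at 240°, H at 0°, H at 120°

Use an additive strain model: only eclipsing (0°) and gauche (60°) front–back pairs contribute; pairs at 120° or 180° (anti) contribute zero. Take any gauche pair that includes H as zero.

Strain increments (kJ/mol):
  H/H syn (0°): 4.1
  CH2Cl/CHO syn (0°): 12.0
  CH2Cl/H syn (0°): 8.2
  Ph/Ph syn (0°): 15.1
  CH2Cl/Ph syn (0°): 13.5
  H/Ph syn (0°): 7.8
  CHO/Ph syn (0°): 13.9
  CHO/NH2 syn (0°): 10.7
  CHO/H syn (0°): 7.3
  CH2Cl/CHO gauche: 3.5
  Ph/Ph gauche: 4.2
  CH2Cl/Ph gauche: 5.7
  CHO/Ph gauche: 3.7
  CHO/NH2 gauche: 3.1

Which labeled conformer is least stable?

C

A (eclipsed): Ph(0°)/H(0°) eclipsed 7.8; CHO(120°)/CH2Cl(120°) eclipsed 12.0; H(240°)/H(240°) eclipsed 4.1 → 23.9 kJ/mol.
B (staggered): Ph(0°)/CH2Cl(60°) gauche 5.7; CHO(120°)/CH2Cl(60°) gauche 3.5 → 9.2 kJ/mol.
C (eclipsed): Ph(0°)/CH2Cl(0°) eclipsed 13.5; CHO(120°)/H(120°) eclipsed 7.3; H(240°)/H(240°) eclipsed 4.1 → 24.9 kJ/mol.
D (staggered): CHO(120°)/CH2Cl(180°) gauche 3.5 → 3.5 kJ/mol.
E (eclipsed): Ph(0°)/H(0°) eclipsed 7.8; CHO(120°)/H(120°) eclipsed 7.3; H(240°)/CH2Cl(240°) eclipsed 8.2 → 23.3 kJ/mol.
C has the highest total (24.9 kJ/mol).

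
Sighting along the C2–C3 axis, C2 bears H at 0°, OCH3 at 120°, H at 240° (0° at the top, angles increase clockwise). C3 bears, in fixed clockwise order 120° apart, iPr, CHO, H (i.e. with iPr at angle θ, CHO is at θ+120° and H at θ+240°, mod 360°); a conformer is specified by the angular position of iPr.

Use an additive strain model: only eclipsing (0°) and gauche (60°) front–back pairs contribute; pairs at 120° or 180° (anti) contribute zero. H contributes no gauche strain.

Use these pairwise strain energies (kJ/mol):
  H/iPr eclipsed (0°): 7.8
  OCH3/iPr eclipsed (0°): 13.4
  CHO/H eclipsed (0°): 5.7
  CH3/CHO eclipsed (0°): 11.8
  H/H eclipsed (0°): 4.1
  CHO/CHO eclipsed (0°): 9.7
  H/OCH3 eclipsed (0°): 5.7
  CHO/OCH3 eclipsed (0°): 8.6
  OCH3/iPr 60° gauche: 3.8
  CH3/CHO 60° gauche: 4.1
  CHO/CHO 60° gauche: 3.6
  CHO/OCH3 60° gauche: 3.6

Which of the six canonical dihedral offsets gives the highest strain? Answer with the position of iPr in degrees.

120°

iPr at 0° (eclipsed): H–iPr eclipsed, OCH3–CHO eclipsed, H–H eclipsed; 7.8 + 8.6 + 4.1 = 20.5 kJ/mol.
iPr at 60° (staggered): OCH3–iPr gauche, OCH3–CHO gauche; 3.8 + 3.6 = 7.4 kJ/mol.
iPr at 120° (eclipsed): H–H eclipsed, OCH3–iPr eclipsed, H–CHO eclipsed; 4.1 + 13.4 + 5.7 = 23.2 kJ/mol.
iPr at 180° (staggered): OCH3–iPr gauche; 3.8 = 3.8 kJ/mol.
iPr at 240° (eclipsed): H–CHO eclipsed, OCH3–H eclipsed, H–iPr eclipsed; 5.7 + 5.7 + 7.8 = 19.2 kJ/mol.
iPr at 300° (staggered): OCH3–CHO gauche; 3.6 = 3.6 kJ/mol.
The maximum (23.2 kJ/mol) occurs with iPr at 120°.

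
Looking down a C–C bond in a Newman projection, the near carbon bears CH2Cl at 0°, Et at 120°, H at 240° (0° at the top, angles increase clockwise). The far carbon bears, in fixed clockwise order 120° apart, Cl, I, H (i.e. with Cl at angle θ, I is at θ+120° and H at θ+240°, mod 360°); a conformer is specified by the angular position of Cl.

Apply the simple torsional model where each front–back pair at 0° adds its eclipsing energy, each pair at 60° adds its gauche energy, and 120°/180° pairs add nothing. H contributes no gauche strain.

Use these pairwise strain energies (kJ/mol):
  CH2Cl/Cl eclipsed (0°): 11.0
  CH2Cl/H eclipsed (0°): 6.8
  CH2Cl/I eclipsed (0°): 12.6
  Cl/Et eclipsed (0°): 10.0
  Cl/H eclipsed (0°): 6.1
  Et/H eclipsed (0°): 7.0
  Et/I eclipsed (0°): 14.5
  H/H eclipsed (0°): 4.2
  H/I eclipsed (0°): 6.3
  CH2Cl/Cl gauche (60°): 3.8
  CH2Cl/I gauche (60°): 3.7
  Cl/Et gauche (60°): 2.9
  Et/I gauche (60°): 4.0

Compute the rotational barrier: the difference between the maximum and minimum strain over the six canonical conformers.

23.1 kJ/mol

Cl at 0° (eclipsed): CH2Cl(0°)/Cl(0°) eclipsed 11.0; Et(120°)/I(120°) eclipsed 14.5; H(240°)/H(240°) eclipsed 4.2 → 29.7 kJ/mol.
Cl at 60° (staggered): CH2Cl(0°)/Cl(60°) gauche 3.8; Et(120°)/Cl(60°) gauche 2.9; Et(120°)/I(180°) gauche 4.0 → 10.7 kJ/mol.
Cl at 120° (eclipsed): CH2Cl(0°)/H(0°) eclipsed 6.8; Et(120°)/Cl(120°) eclipsed 10.0; H(240°)/I(240°) eclipsed 6.3 → 23.1 kJ/mol.
Cl at 180° (staggered): CH2Cl(0°)/I(300°) gauche 3.7; Et(120°)/Cl(180°) gauche 2.9 → 6.6 kJ/mol.
Cl at 240° (eclipsed): CH2Cl(0°)/I(0°) eclipsed 12.6; Et(120°)/H(120°) eclipsed 7.0; H(240°)/Cl(240°) eclipsed 6.1 → 25.7 kJ/mol.
Cl at 300° (staggered): CH2Cl(0°)/Cl(300°) gauche 3.8; CH2Cl(0°)/I(60°) gauche 3.7; Et(120°)/I(60°) gauche 4.0 → 11.5 kJ/mol.
Max at 0° (29.7 kJ/mol), min at 180° (6.6 kJ/mol); barrier = 23.1 kJ/mol.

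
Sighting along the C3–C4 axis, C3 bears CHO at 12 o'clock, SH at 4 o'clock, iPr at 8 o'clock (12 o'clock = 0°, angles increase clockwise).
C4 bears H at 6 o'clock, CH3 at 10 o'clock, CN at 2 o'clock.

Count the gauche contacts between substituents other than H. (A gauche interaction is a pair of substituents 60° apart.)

4

Non-H gauche pairs: CHO(0°)/CH3(300°); CHO(0°)/CN(60°); SH(120°)/CN(60°); iPr(240°)/CH3(300°) — 4 interactions.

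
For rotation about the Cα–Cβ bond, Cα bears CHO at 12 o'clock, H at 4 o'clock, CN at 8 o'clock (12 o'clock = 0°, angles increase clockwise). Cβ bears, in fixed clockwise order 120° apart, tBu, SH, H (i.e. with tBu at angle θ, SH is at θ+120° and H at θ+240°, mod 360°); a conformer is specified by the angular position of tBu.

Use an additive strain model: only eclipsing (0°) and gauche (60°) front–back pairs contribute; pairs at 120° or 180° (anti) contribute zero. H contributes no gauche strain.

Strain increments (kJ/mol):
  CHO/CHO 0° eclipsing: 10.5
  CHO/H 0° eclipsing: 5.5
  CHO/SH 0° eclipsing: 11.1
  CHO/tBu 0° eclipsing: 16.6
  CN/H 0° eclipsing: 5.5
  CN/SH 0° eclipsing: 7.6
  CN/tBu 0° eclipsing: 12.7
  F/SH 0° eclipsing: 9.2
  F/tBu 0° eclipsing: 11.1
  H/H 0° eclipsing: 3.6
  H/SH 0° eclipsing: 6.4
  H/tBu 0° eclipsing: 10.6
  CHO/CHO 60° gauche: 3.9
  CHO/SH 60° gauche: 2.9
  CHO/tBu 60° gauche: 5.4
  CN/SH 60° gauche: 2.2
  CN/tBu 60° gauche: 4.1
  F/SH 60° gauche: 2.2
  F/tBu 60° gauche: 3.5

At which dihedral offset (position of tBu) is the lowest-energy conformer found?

60°

tBu at 0° (eclipsed): CHO(0°)/tBu(0°) eclipsed 16.6; H(120°)/SH(120°) eclipsed 6.4; CN(240°)/H(240°) eclipsed 5.5 → 28.5 kJ/mol.
tBu at 60° (staggered): CHO(0°)/tBu(60°) gauche 5.4; CN(240°)/SH(180°) gauche 2.2 → 7.6 kJ/mol.
tBu at 120° (eclipsed): CHO(0°)/H(0°) eclipsed 5.5; H(120°)/tBu(120°) eclipsed 10.6; CN(240°)/SH(240°) eclipsed 7.6 → 23.7 kJ/mol.
tBu at 180° (staggered): CHO(0°)/SH(300°) gauche 2.9; CN(240°)/tBu(180°) gauche 4.1; CN(240°)/SH(300°) gauche 2.2 → 9.2 kJ/mol.
tBu at 240° (eclipsed): CHO(0°)/SH(0°) eclipsed 11.1; H(120°)/H(120°) eclipsed 3.6; CN(240°)/tBu(240°) eclipsed 12.7 → 27.4 kJ/mol.
tBu at 300° (staggered): CHO(0°)/tBu(300°) gauche 5.4; CHO(0°)/SH(60°) gauche 2.9; CN(240°)/tBu(300°) gauche 4.1 → 12.4 kJ/mol.
The minimum (7.6 kJ/mol) occurs with tBu at 60°.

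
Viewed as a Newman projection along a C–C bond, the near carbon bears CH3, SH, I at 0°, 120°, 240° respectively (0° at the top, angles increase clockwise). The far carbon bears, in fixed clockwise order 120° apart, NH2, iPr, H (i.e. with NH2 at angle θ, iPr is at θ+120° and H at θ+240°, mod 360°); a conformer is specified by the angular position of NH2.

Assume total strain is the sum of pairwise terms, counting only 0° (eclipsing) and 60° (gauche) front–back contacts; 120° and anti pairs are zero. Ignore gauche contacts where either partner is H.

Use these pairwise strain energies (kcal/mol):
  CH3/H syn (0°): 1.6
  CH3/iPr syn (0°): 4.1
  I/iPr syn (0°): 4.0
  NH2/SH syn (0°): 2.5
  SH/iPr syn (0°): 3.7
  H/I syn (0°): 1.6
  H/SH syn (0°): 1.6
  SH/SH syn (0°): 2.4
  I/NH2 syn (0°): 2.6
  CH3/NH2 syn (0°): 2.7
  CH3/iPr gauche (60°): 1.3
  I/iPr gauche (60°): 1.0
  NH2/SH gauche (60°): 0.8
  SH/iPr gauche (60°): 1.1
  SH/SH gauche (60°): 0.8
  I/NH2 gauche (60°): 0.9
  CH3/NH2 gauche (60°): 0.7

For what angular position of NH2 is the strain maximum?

NH2 at 0° is eclipsed. CH3 at 0° is eclipsed with NH2 at 0° (2.7); SH at 120° is eclipsed with iPr at 120° (3.7); I at 240° is eclipsed with H at 240° (1.6). Total 8.0 kcal/mol.
NH2 at 60° is staggered. CH3 at 0° is gauche with NH2 at 60° (0.7); SH at 120° is gauche with NH2 at 60° (0.8); SH at 120° is gauche with iPr at 180° (1.1); I at 240° is gauche with iPr at 180° (1.0). Total 3.6 kcal/mol.
NH2 at 120° is eclipsed. CH3 at 0° is eclipsed with H at 0° (1.6); SH at 120° is eclipsed with NH2 at 120° (2.5); I at 240° is eclipsed with iPr at 240° (4.0). Total 8.1 kcal/mol.
NH2 at 180° is staggered. CH3 at 0° is gauche with iPr at 300° (1.3); SH at 120° is gauche with NH2 at 180° (0.8); I at 240° is gauche with NH2 at 180° (0.9); I at 240° is gauche with iPr at 300° (1.0). Total 4.0 kcal/mol.
NH2 at 240° is eclipsed. CH3 at 0° is eclipsed with iPr at 0° (4.1); SH at 120° is eclipsed with H at 120° (1.6); I at 240° is eclipsed with NH2 at 240° (2.6). Total 8.3 kcal/mol.
NH2 at 300° is staggered. CH3 at 0° is gauche with NH2 at 300° (0.7); CH3 at 0° is gauche with iPr at 60° (1.3); SH at 120° is gauche with iPr at 60° (1.1); I at 240° is gauche with NH2 at 300° (0.9). Total 4.0 kcal/mol.
The maximum (8.3 kcal/mol) occurs with NH2 at 240°.

240°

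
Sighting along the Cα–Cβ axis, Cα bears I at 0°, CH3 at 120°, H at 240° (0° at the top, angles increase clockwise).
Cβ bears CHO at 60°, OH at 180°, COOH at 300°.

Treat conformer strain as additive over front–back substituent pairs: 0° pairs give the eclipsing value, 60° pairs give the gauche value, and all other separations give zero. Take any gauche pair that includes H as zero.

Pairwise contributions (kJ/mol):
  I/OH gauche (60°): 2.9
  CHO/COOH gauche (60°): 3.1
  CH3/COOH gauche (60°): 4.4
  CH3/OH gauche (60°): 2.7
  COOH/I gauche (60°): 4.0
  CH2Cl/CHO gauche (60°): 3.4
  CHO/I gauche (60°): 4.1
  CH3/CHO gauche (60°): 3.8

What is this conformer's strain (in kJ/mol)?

14.6 kJ/mol

This conformer (staggered): I(0°)/CHO(60°) gauche 4.1; I(0°)/COOH(300°) gauche 4.0; CH3(120°)/CHO(60°) gauche 3.8; CH3(120°)/OH(180°) gauche 2.7 → 14.6 kJ/mol.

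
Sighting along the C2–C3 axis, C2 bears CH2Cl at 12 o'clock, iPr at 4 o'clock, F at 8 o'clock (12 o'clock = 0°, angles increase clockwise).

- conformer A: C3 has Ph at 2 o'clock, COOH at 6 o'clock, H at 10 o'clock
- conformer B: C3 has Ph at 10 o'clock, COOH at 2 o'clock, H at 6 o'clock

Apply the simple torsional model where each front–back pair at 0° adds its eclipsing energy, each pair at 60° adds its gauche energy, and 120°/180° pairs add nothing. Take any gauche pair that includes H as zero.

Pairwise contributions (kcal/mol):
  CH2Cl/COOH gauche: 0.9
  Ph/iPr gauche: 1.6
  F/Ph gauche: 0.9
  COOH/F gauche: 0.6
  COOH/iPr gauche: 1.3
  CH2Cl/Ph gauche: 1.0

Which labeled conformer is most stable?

B

A (staggered): CH2Cl(0°)/Ph(60°) gauche 1.0; iPr(120°)/Ph(60°) gauche 1.6; iPr(120°)/COOH(180°) gauche 1.3; F(240°)/COOH(180°) gauche 0.6 → 4.5 kcal/mol.
B (staggered): CH2Cl(0°)/Ph(300°) gauche 1.0; CH2Cl(0°)/COOH(60°) gauche 0.9; iPr(120°)/COOH(60°) gauche 1.3; F(240°)/Ph(300°) gauche 0.9 → 4.1 kcal/mol.
B has the lowest total (4.1 kcal/mol).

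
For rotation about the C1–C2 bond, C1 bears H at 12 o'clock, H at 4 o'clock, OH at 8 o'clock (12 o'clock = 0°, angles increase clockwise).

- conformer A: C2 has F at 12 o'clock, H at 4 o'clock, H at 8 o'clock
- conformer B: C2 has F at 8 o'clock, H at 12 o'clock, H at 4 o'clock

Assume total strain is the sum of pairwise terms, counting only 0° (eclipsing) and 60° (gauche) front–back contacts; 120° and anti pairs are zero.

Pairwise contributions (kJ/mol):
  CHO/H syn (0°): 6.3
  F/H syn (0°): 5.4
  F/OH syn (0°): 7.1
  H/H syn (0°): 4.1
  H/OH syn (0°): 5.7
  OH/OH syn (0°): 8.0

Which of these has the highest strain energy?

B

A (eclipsed): H–F eclipsed, H–H eclipsed, OH–H eclipsed; 5.4 + 4.1 + 5.7 = 15.2 kJ/mol.
B (eclipsed): H–H eclipsed, H–H eclipsed, OH–F eclipsed; 4.1 + 4.1 + 7.1 = 15.3 kJ/mol.
B has the highest total (15.3 kJ/mol).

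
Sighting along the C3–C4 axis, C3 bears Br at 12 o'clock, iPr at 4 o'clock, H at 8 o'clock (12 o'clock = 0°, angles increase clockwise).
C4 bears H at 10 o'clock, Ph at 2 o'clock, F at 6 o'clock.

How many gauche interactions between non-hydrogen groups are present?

Non-H gauche pairs: Br(0°)/Ph(60°); iPr(120°)/Ph(60°); iPr(120°)/F(180°) — 3 interactions.

3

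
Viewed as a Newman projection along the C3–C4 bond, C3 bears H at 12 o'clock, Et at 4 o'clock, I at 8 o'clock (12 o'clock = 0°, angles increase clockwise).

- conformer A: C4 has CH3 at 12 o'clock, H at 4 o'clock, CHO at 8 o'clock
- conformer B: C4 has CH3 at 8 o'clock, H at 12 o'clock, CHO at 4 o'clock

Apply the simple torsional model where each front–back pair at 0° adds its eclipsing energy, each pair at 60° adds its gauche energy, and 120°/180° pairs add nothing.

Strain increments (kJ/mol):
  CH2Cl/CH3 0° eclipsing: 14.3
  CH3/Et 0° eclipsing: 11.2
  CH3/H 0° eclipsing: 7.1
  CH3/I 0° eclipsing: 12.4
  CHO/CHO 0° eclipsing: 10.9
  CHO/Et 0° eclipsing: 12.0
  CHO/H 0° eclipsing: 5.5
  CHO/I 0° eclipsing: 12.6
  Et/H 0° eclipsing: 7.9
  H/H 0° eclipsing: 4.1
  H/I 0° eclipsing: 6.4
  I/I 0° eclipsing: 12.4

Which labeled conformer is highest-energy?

B

A (eclipsed): H(0°)/CH3(0°) eclipsed 7.1; Et(120°)/H(120°) eclipsed 7.9; I(240°)/CHO(240°) eclipsed 12.6 → 27.6 kJ/mol.
B (eclipsed): H(0°)/H(0°) eclipsed 4.1; Et(120°)/CHO(120°) eclipsed 12.0; I(240°)/CH3(240°) eclipsed 12.4 → 28.5 kJ/mol.
B has the highest total (28.5 kJ/mol).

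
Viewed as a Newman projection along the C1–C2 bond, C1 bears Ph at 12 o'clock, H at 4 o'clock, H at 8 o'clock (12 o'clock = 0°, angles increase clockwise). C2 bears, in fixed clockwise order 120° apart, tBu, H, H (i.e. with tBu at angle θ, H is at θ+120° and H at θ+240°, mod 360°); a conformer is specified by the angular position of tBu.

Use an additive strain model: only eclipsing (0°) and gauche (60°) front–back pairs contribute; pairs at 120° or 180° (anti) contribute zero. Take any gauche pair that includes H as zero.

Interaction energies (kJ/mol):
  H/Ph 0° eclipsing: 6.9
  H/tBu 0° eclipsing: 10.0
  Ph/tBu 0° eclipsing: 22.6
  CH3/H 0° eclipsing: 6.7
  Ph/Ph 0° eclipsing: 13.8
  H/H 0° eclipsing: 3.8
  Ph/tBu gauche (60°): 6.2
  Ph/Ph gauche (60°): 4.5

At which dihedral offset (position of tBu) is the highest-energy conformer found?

0°

tBu at 0° is eclipsed. Ph at 0° is eclipsed with tBu at 0° (22.6); H at 120° is eclipsed with H at 120° (3.8); H at 240° is eclipsed with H at 240° (3.8). Total 30.2 kJ/mol.
tBu at 60° is staggered. Ph at 0° is gauche with tBu at 60° (6.2). Total 6.2 kJ/mol.
tBu at 120° is eclipsed. Ph at 0° is eclipsed with H at 0° (6.9); H at 120° is eclipsed with tBu at 120° (10.0); H at 240° is eclipsed with H at 240° (3.8). Total 20.7 kJ/mol.
tBu at 180° (staggered): no non-H gauche contacts → 0.0 kJ/mol.
tBu at 240° is eclipsed. Ph at 0° is eclipsed with H at 0° (6.9); H at 120° is eclipsed with H at 120° (3.8); H at 240° is eclipsed with tBu at 240° (10.0). Total 20.7 kJ/mol.
tBu at 300° is staggered. Ph at 0° is gauche with tBu at 300° (6.2). Total 6.2 kJ/mol.
The maximum (30.2 kJ/mol) occurs with tBu at 0°.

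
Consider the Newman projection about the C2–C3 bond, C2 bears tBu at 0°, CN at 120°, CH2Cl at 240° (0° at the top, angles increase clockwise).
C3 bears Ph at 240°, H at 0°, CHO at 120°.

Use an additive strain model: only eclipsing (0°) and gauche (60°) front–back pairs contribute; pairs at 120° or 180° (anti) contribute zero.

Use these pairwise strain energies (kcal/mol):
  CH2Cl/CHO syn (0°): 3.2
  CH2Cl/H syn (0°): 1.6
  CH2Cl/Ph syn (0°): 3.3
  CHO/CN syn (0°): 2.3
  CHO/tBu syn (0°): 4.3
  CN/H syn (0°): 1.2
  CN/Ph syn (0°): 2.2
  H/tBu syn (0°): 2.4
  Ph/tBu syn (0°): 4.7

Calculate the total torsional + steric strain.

This conformer is eclipsed. tBu at 0° is eclipsed with H at 0° (2.4); CN at 120° is eclipsed with CHO at 120° (2.3); CH2Cl at 240° is eclipsed with Ph at 240° (3.3). Total 8.0 kcal/mol.

8.0 kcal/mol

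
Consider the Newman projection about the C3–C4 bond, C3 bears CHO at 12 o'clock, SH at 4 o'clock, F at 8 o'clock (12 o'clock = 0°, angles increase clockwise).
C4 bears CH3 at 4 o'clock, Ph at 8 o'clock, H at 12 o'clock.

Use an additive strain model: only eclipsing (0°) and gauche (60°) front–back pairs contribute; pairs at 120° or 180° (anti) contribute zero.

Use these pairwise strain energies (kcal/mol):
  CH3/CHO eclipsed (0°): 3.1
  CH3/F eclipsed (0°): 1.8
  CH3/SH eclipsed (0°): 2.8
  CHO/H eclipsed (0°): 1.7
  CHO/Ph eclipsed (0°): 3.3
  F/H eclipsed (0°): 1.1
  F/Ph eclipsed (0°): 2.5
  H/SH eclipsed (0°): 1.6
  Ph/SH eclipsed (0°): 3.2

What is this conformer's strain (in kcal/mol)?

7.0 kcal/mol

This conformer (eclipsed): CHO(0°)/H(0°) eclipsed 1.7; SH(120°)/CH3(120°) eclipsed 2.8; F(240°)/Ph(240°) eclipsed 2.5 → 7.0 kcal/mol.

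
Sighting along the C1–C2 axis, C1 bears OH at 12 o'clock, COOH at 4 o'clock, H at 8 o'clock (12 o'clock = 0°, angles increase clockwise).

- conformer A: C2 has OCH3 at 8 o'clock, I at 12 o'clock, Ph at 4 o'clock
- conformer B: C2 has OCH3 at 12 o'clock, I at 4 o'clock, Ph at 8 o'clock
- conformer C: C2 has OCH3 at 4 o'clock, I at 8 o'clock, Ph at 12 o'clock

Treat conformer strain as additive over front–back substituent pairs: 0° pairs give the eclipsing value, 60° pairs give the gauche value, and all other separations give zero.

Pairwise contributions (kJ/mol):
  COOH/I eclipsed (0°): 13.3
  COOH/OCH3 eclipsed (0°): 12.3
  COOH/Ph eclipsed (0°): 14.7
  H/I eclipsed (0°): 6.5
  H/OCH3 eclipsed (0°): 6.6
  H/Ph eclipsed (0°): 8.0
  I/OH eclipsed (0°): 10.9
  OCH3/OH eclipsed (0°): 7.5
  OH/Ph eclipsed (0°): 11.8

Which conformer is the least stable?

A (eclipsed): OH(0°)/I(0°) eclipsed 10.9; COOH(120°)/Ph(120°) eclipsed 14.7; H(240°)/OCH3(240°) eclipsed 6.6 → 32.2 kJ/mol.
B (eclipsed): OH(0°)/OCH3(0°) eclipsed 7.5; COOH(120°)/I(120°) eclipsed 13.3; H(240°)/Ph(240°) eclipsed 8.0 → 28.8 kJ/mol.
C (eclipsed): OH(0°)/Ph(0°) eclipsed 11.8; COOH(120°)/OCH3(120°) eclipsed 12.3; H(240°)/I(240°) eclipsed 6.5 → 30.6 kJ/mol.
A has the highest total (32.2 kJ/mol).

A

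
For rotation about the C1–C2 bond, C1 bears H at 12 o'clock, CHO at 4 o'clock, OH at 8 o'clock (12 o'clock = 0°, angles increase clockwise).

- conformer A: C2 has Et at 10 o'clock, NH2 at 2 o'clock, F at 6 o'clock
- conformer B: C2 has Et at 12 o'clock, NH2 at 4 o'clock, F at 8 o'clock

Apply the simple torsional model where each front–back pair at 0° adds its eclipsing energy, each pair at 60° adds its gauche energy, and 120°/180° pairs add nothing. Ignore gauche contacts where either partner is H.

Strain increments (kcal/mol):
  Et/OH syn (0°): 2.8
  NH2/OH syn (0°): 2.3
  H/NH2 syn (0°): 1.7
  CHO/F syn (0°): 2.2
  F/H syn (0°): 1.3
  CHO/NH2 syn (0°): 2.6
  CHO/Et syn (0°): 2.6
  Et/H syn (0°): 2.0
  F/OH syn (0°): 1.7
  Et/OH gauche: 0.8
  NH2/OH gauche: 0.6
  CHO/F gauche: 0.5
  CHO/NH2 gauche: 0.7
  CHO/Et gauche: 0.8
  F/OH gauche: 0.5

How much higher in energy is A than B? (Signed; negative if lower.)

A (staggered): CHO–NH2 gauche, CHO–F gauche, OH–Et gauche, OH–F gauche; 0.7 + 0.5 + 0.8 + 0.5 = 2.5 kcal/mol.
B (eclipsed): H–Et eclipsed, CHO–NH2 eclipsed, OH–F eclipsed; 2.0 + 2.6 + 1.7 = 6.3 kcal/mol.
E(A) − E(B) = 2.5 − 6.3 = -3.8 kcal/mol.

-3.8 kcal/mol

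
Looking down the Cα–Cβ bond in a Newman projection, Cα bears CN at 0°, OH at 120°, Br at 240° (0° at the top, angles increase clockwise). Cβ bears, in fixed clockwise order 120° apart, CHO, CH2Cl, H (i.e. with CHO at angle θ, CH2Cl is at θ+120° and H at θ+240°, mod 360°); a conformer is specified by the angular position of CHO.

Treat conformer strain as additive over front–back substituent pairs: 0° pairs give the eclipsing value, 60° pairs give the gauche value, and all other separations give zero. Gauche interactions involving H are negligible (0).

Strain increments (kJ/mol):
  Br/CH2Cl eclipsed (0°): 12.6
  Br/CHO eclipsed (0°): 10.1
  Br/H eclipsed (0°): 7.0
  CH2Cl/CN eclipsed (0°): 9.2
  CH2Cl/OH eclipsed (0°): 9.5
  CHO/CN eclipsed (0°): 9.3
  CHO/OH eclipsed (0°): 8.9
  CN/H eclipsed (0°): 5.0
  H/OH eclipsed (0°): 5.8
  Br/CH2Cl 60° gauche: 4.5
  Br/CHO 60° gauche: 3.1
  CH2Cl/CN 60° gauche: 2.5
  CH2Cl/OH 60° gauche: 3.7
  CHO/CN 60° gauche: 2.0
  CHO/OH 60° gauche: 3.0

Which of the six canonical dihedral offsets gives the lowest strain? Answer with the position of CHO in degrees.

300°

CHO at 0° is eclipsed. CN at 0° is eclipsed with CHO at 0° (9.3); OH at 120° is eclipsed with CH2Cl at 120° (9.5); Br at 240° is eclipsed with H at 240° (7.0). Total 25.8 kJ/mol.
CHO at 60° is staggered. CN at 0° is gauche with CHO at 60° (2.0); OH at 120° is gauche with CHO at 60° (3.0); OH at 120° is gauche with CH2Cl at 180° (3.7); Br at 240° is gauche with CH2Cl at 180° (4.5). Total 13.2 kJ/mol.
CHO at 120° is eclipsed. CN at 0° is eclipsed with H at 0° (5.0); OH at 120° is eclipsed with CHO at 120° (8.9); Br at 240° is eclipsed with CH2Cl at 240° (12.6). Total 26.5 kJ/mol.
CHO at 180° is staggered. CN at 0° is gauche with CH2Cl at 300° (2.5); OH at 120° is gauche with CHO at 180° (3.0); Br at 240° is gauche with CHO at 180° (3.1); Br at 240° is gauche with CH2Cl at 300° (4.5). Total 13.1 kJ/mol.
CHO at 240° is eclipsed. CN at 0° is eclipsed with CH2Cl at 0° (9.2); OH at 120° is eclipsed with H at 120° (5.8); Br at 240° is eclipsed with CHO at 240° (10.1). Total 25.1 kJ/mol.
CHO at 300° is staggered. CN at 0° is gauche with CHO at 300° (2.0); CN at 0° is gauche with CH2Cl at 60° (2.5); OH at 120° is gauche with CH2Cl at 60° (3.7); Br at 240° is gauche with CHO at 300° (3.1). Total 11.3 kJ/mol.
The minimum (11.3 kJ/mol) occurs with CHO at 300°.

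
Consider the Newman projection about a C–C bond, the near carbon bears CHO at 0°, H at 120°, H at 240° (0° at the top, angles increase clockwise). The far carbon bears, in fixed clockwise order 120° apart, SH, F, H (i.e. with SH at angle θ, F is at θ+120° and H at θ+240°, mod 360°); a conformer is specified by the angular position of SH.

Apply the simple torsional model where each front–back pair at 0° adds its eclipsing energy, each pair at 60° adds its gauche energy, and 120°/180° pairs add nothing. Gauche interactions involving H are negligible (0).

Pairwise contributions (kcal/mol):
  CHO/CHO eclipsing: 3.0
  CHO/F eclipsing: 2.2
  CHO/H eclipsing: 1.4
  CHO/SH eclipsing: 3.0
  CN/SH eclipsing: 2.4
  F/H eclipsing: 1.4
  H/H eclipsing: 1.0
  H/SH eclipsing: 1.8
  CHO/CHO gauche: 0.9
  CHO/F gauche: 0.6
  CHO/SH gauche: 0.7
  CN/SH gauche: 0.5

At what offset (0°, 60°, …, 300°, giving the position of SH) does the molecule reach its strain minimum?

SH at 0° (eclipsed): CHO(0°)/SH(0°) eclipsed 3.0; H(120°)/F(120°) eclipsed 1.4; H(240°)/H(240°) eclipsed 1.0 → 5.4 kcal/mol.
SH at 60° (staggered): CHO(0°)/SH(60°) gauche 0.7 → 0.7 kcal/mol.
SH at 120° (eclipsed): CHO(0°)/H(0°) eclipsed 1.4; H(120°)/SH(120°) eclipsed 1.8; H(240°)/F(240°) eclipsed 1.4 → 4.6 kcal/mol.
SH at 180° (staggered): CHO(0°)/F(300°) gauche 0.6 → 0.6 kcal/mol.
SH at 240° (eclipsed): CHO(0°)/F(0°) eclipsed 2.2; H(120°)/H(120°) eclipsed 1.0; H(240°)/SH(240°) eclipsed 1.8 → 5.0 kcal/mol.
SH at 300° (staggered): CHO(0°)/SH(300°) gauche 0.7; CHO(0°)/F(60°) gauche 0.6 → 1.3 kcal/mol.
The minimum (0.6 kcal/mol) occurs with SH at 180°.

180°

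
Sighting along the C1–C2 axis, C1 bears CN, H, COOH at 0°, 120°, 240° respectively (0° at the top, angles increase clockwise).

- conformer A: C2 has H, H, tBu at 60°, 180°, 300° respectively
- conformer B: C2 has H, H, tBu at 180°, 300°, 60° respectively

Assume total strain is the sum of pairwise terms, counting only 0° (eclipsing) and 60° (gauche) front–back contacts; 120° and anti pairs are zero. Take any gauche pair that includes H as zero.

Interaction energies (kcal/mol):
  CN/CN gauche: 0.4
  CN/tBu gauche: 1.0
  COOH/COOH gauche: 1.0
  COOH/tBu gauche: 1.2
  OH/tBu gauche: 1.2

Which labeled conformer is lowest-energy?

B

A (staggered): CN(0°)/tBu(300°) gauche 1.0; COOH(240°)/tBu(300°) gauche 1.2 → 2.2 kcal/mol.
B (staggered): CN(0°)/tBu(60°) gauche 1.0 → 1.0 kcal/mol.
B has the lowest total (1.0 kcal/mol).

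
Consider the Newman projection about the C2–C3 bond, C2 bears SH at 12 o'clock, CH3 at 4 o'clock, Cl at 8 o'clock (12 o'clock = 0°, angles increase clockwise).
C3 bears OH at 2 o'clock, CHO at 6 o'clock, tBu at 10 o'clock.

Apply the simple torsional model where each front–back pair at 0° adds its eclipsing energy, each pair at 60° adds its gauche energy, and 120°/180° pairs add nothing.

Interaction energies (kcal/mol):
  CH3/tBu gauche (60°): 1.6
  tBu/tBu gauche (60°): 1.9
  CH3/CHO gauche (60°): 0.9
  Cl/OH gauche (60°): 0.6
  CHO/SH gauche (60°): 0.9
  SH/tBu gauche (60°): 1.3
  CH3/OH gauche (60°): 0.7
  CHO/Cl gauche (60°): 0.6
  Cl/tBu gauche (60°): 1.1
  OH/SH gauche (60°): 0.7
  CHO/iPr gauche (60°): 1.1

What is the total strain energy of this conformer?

5.3 kcal/mol

This conformer (staggered): SH–OH gauche, SH–tBu gauche, CH3–OH gauche, CH3–CHO gauche, Cl–CHO gauche, Cl–tBu gauche; 0.7 + 1.3 + 0.7 + 0.9 + 0.6 + 1.1 = 5.3 kcal/mol.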